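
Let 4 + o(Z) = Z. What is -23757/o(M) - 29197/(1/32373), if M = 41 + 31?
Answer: -64273248465/68 ≈ -9.4520e+8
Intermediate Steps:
M = 72
o(Z) = -4 + Z
-23757/o(M) - 29197/(1/32373) = -23757/(-4 + 72) - 29197/(1/32373) = -23757/68 - 29197/1/32373 = -23757*1/68 - 29197*32373 = -23757/68 - 945194481 = -64273248465/68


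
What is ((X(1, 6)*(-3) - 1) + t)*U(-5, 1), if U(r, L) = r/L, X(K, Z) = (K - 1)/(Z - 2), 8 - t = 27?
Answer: 100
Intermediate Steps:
t = -19 (t = 8 - 1*27 = 8 - 27 = -19)
X(K, Z) = (-1 + K)/(-2 + Z)
((X(1, 6)*(-3) - 1) + t)*U(-5, 1) = ((((-1 + 1)/(-2 + 6))*(-3) - 1) - 19)*(-5/1) = (((0/4)*(-3) - 1) - 19)*(-5*1) = ((((¼)*0)*(-3) - 1) - 19)*(-5) = ((0*(-3) - 1) - 19)*(-5) = ((0 - 1) - 19)*(-5) = (-1 - 19)*(-5) = -20*(-5) = 100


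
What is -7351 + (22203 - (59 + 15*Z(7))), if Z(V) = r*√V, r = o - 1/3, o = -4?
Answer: 14793 + 65*√7 ≈ 14965.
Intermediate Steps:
r = -13/3 (r = -4 - 1/3 = -4 - 1*⅓ = -4 - ⅓ = -13/3 ≈ -4.3333)
Z(V) = -13*√V/3
-7351 + (22203 - (59 + 15*Z(7))) = -7351 + (22203 - (59 + 15*(-13*√7/3))) = -7351 + (22203 - (59 - 65*√7)) = -7351 + (22203 + (-59 + 65*√7)) = -7351 + (22144 + 65*√7) = 14793 + 65*√7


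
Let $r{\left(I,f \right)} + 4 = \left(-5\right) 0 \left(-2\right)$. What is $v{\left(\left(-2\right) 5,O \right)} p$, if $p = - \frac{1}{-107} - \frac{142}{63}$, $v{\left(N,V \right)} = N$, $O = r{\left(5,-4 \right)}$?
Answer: $\frac{151310}{6741} \approx 22.446$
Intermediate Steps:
$r{\left(I,f \right)} = -4$ ($r{\left(I,f \right)} = -4 + \left(-5\right) 0 \left(-2\right) = -4 + 0 \left(-2\right) = -4 + 0 = -4$)
$O = -4$
$p = - \frac{15131}{6741}$ ($p = \left(-1\right) \left(- \frac{1}{107}\right) - \frac{142}{63} = \frac{1}{107} - \frac{142}{63} = - \frac{15131}{6741} \approx -2.2446$)
$v{\left(\left(-2\right) 5,O \right)} p = \left(-2\right) 5 \left(- \frac{15131}{6741}\right) = \left(-10\right) \left(- \frac{15131}{6741}\right) = \frac{151310}{6741}$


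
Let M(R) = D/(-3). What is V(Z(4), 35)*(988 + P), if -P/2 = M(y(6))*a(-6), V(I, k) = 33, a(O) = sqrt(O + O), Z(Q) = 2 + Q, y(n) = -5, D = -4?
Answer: 32604 - 176*I*sqrt(3) ≈ 32604.0 - 304.84*I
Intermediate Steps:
M(R) = 4/3 (M(R) = -4/(-3) = -4*(-1/3) = 4/3)
a(O) = sqrt(2)*sqrt(O) (a(O) = sqrt(2*O) = sqrt(2)*sqrt(O))
P = -16*I*sqrt(3)/3 (P = -8*sqrt(2)*sqrt(-6)/3 = -8*sqrt(2)*(I*sqrt(6))/3 = -8*2*I*sqrt(3)/3 = -16*I*sqrt(3)/3 ≈ -9.2376*I)
V(Z(4), 35)*(988 + P) = 33*(988 - 16*I*sqrt(3)/3) = 32604 - 176*I*sqrt(3)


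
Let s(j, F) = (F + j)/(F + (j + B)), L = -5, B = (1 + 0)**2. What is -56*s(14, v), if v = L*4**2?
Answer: -3696/65 ≈ -56.862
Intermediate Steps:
B = 1 (B = 1**2 = 1)
v = -80 (v = -5*4**2 = -5*16 = -80)
s(j, F) = (F + j)/(1 + F + j) (s(j, F) = (F + j)/(F + (j + 1)) = (F + j)/(F + (1 + j)) = (F + j)/(1 + F + j))
-56*s(14, v) = -56*(-80 + 14)/(1 - 80 + 14) = -56*(-66)/(-65) = -(-56)*(-66)/65 = -56*66/65 = -3696/65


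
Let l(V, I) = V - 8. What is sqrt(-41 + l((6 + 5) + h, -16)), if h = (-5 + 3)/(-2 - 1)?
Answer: 4*I*sqrt(21)/3 ≈ 6.1101*I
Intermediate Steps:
h = 2/3 (h = -2/(-3) = -2*(-1/3) = 2/3 ≈ 0.66667)
l(V, I) = -8 + V
sqrt(-41 + l((6 + 5) + h, -16)) = sqrt(-41 + (-8 + ((6 + 5) + 2/3))) = sqrt(-41 + (-8 + (11 + 2/3))) = sqrt(-41 + (-8 + 35/3)) = sqrt(-41 + 11/3) = sqrt(-112/3) = 4*I*sqrt(21)/3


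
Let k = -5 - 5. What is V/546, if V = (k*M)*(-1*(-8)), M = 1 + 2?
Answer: -40/91 ≈ -0.43956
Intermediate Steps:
M = 3
k = -10
V = -240 (V = (-10*3)*(-1*(-8)) = -30*8 = -240)
V/546 = -240/546 = -240*1/546 = -40/91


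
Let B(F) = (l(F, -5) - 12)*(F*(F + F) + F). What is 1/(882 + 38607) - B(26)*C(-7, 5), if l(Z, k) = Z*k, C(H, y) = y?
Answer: 38635247821/39489 ≈ 9.7838e+5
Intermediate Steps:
B(F) = (-12 - 5*F)*(F + 2*F²) (B(F) = (F*(-5) - 12)*(F*(F + F) + F) = (-5*F - 12)*(F*(2*F) + F) = (-12 - 5*F)*(2*F² + F) = (-12 - 5*F)*(F + 2*F²))
1/(882 + 38607) - B(26)*C(-7, 5) = 1/(882 + 38607) - 26*(-12 - 29*26 - 10*26²)*5 = 1/39489 - 26*(-12 - 754 - 10*676)*5 = 1/39489 - 26*(-12 - 754 - 6760)*5 = 1/39489 - 26*(-7526)*5 = 1/39489 - (-195676)*5 = 1/39489 - 1*(-978380) = 1/39489 + 978380 = 38635247821/39489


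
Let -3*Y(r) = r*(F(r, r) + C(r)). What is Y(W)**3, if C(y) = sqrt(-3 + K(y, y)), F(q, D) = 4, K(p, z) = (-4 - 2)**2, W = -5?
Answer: 57500/27 + 375*sqrt(33) ≈ 4283.8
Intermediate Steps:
K(p, z) = 36 (K(p, z) = (-6)**2 = 36)
C(y) = sqrt(33) (C(y) = sqrt(-3 + 36) = sqrt(33))
Y(r) = -r*(4 + sqrt(33))/3
Y(W)**3 = (-1/3*(-5)*(4 + sqrt(33)))**3 = (20/3 + 5*sqrt(33)/3)**3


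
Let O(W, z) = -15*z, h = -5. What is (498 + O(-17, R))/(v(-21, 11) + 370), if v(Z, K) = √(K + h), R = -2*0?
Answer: 92130/68447 - 249*√6/68447 ≈ 1.3371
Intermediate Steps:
R = 0
v(Z, K) = √(-5 + K) (v(Z, K) = √(K - 5) = √(-5 + K))
(498 + O(-17, R))/(v(-21, 11) + 370) = (498 - 15*0)/(√(-5 + 11) + 370) = (498 + 0)/(√6 + 370) = 498/(370 + √6)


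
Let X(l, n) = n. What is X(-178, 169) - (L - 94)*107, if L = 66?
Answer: 3165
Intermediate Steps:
X(-178, 169) - (L - 94)*107 = 169 - (66 - 94)*107 = 169 - (-28)*107 = 169 - 1*(-2996) = 169 + 2996 = 3165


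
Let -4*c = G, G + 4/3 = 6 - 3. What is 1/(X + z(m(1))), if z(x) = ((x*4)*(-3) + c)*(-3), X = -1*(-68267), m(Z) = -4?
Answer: 4/272497 ≈ 1.4679e-5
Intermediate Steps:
G = 5/3 (G = -4/3 + (6 - 3) = -4/3 + 3 = 5/3 ≈ 1.6667)
X = 68267
c = -5/12 (c = -¼*5/3 = -5/12 ≈ -0.41667)
z(x) = 5/4 + 36*x (z(x) = ((x*4)*(-3) - 5/12)*(-3) = ((4*x)*(-3) - 5/12)*(-3) = (-12*x - 5/12)*(-3) = (-5/12 - 12*x)*(-3) = 5/4 + 36*x)
1/(X + z(m(1))) = 1/(68267 + (5/4 + 36*(-4))) = 1/(68267 + (5/4 - 144)) = 1/(68267 - 571/4) = 1/(272497/4) = 4/272497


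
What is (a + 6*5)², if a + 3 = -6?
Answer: 441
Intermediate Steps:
a = -9 (a = -3 - 6 = -9)
(a + 6*5)² = (-9 + 6*5)² = (-9 + 30)² = 21² = 441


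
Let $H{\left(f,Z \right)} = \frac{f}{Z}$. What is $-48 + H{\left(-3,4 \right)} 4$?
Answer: $-51$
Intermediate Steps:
$-48 + H{\left(-3,4 \right)} 4 = -48 + - \frac{3}{4} \cdot 4 = -48 + \left(-3\right) \frac{1}{4} \cdot 4 = -48 - 3 = -51$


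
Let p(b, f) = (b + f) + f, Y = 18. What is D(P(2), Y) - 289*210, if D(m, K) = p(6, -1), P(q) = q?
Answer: -60686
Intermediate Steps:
p(b, f) = b + 2*f
D(m, K) = 4 (D(m, K) = 6 + 2*(-1) = 6 - 2 = 4)
D(P(2), Y) - 289*210 = 4 - 289*210 = 4 - 60690 = -60686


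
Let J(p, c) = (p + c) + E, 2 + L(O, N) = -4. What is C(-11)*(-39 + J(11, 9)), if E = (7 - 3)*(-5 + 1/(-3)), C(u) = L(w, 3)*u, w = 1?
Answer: -2662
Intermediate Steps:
L(O, N) = -6 (L(O, N) = -2 - 4 = -6)
C(u) = -6*u
E = -64/3 (E = 4*(-5 + 1*(-⅓)) = 4*(-5 - ⅓) = 4*(-16/3) = -64/3 ≈ -21.333)
J(p, c) = -64/3 + c + p (J(p, c) = (p + c) - 64/3 = (c + p) - 64/3 = -64/3 + c + p)
C(-11)*(-39 + J(11, 9)) = (-6*(-11))*(-39 + (-64/3 + 9 + 11)) = 66*(-39 - 4/3) = 66*(-121/3) = -2662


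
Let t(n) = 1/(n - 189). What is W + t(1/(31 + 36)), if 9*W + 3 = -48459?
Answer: -204542149/37986 ≈ -5384.7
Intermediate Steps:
t(n) = 1/(-189 + n)
W = -16154/3 (W = -⅓ + (⅑)*(-48459) = -⅓ - 16153/3 = -16154/3 ≈ -5384.7)
W + t(1/(31 + 36)) = -16154/3 + 1/(-189 + 1/(31 + 36)) = -16154/3 + 1/(-189 + 1/67) = -16154/3 + 1/(-12662/67) = -16154/3 - 67/12662 = -204542149/37986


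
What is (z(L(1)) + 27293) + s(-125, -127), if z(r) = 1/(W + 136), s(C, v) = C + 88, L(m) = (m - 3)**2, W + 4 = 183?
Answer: 8585641/315 ≈ 27256.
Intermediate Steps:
W = 179 (W = -4 + 183 = 179)
L(m) = (-3 + m)**2
s(C, v) = 88 + C
z(r) = 1/315 (z(r) = 1/(179 + 136) = 1/315)
(z(L(1)) + 27293) + s(-125, -127) = (1/315 + 27293) + (88 - 125) = 8597296/315 - 37 = 8585641/315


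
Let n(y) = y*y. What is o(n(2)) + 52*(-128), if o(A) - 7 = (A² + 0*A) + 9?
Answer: -6624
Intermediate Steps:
n(y) = y²
o(A) = 16 + A² (o(A) = 7 + ((A² + 0*A) + 9) = 7 + ((A² + 0) + 9) = 7 + (A² + 9) = 7 + (9 + A²) = 16 + A²)
o(n(2)) + 52*(-128) = (16 + (2²)²) + 52*(-128) = (16 + 4²) - 6656 = (16 + 16) - 6656 = 32 - 6656 = -6624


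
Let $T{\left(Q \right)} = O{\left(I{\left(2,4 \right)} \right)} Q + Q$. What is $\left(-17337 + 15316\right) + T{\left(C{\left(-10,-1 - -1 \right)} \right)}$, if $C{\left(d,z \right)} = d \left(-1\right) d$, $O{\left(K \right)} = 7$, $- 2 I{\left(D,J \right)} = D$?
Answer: $-2821$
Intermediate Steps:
$I{\left(D,J \right)} = - \frac{D}{2}$
$C{\left(d,z \right)} = - d^{2}$ ($C{\left(d,z \right)} = - d d = - d^{2}$)
$T{\left(Q \right)} = 8 Q$ ($T{\left(Q \right)} = 7 Q + Q = 8 Q$)
$\left(-17337 + 15316\right) + T{\left(C{\left(-10,-1 - -1 \right)} \right)} = \left(-17337 + 15316\right) + 8 \left(- \left(-10\right)^{2}\right) = -2021 + 8 \left(\left(-1\right) 100\right) = -2021 + 8 \left(-100\right) = -2021 - 800 = -2821$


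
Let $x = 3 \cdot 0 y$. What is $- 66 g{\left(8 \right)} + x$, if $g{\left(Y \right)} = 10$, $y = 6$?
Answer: $-660$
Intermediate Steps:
$x = 0$ ($x = 3 \cdot 0 \cdot 6 = 0 \cdot 6 = 0$)
$- 66 g{\left(8 \right)} + x = \left(-66\right) 10 + 0 = -660 + 0 = -660$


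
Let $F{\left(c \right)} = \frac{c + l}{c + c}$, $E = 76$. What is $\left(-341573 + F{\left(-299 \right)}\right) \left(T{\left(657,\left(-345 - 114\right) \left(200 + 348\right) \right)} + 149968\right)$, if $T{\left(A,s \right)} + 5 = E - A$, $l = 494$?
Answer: $- \frac{1173572851743}{23} \approx -5.1025 \cdot 10^{10}$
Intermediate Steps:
$T{\left(A,s \right)} = 71 - A$ ($T{\left(A,s \right)} = -5 - \left(-76 + A\right) = 71 - A$)
$F{\left(c \right)} = \frac{494 + c}{2 c}$ ($F{\left(c \right)} = \frac{c + 494}{c + c} = \frac{494 + c}{2 c}$)
$\left(-341573 + F{\left(-299 \right)}\right) \left(T{\left(657,\left(-345 - 114\right) \left(200 + 348\right) \right)} + 149968\right) = \left(-341573 + \frac{494 - 299}{2 \left(-299\right)}\right) \left(\left(71 - 657\right) + 149968\right) = \left(-341573 + \frac{1}{2} \left(- \frac{1}{299}\right) 195\right) \left(\left(71 - 657\right) + 149968\right) = \left(-341573 - \frac{15}{46}\right) \left(-586 + 149968\right) = \left(- \frac{15712373}{46}\right) 149382 = - \frac{1173572851743}{23}$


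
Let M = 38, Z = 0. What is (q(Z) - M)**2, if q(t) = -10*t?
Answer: 1444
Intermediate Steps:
(q(Z) - M)**2 = (-10*0 - 1*38)**2 = (0 - 38)**2 = (-38)**2 = 1444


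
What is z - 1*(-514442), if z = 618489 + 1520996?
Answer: 2653927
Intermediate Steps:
z = 2139485
z - 1*(-514442) = 2139485 - 1*(-514442) = 2139485 + 514442 = 2653927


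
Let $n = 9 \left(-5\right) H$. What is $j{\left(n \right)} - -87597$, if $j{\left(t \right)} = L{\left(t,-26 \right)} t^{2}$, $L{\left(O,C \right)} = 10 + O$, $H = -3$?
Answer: $2730222$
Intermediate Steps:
$n = 135$ ($n = 9 \left(-5\right) \left(-3\right) = \left(-45\right) \left(-3\right) = 135$)
$j{\left(t \right)} = t^{2} \left(10 + t\right)$ ($j{\left(t \right)} = \left(10 + t\right) t^{2} = t^{2} \left(10 + t\right)$)
$j{\left(n \right)} - -87597 = 135^{2} \left(10 + 135\right) - -87597 = 18225 \cdot 145 + 87597 = 2642625 + 87597 = 2730222$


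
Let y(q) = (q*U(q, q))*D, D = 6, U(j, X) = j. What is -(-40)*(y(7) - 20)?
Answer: 10960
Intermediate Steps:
y(q) = 6*q² (y(q) = (q*q)*6 = q²*6 = 6*q²)
-(-40)*(y(7) - 20) = -(-40)*(6*7² - 20) = -(-40)*(6*49 - 20) = -(-40)*(294 - 20) = -(-40)*274 = -1*(-10960) = 10960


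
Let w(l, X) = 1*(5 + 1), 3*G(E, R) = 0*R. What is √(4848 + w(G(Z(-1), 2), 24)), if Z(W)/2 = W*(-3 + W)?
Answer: √4854 ≈ 69.671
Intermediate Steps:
Z(W) = 2*W*(-3 + W) (Z(W) = 2*(W*(-3 + W)) = 2*W*(-3 + W))
G(E, R) = 0 (G(E, R) = (0*R)/3 = (⅓)*0 = 0)
w(l, X) = 6 (w(l, X) = 1*6 = 6)
√(4848 + w(G(Z(-1), 2), 24)) = √(4848 + 6) = √4854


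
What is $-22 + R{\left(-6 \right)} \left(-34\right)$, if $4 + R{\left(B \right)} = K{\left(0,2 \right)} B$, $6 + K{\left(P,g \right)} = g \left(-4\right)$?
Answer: $-2742$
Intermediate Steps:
$K{\left(P,g \right)} = -6 - 4 g$ ($K{\left(P,g \right)} = -6 + g \left(-4\right) = -6 - 4 g$)
$R{\left(B \right)} = -4 - 14 B$ ($R{\left(B \right)} = -4 + \left(-6 - 8\right) B = -4 - 14 B$)
$-22 + R{\left(-6 \right)} \left(-34\right) = -22 + \left(-4 - -84\right) \left(-34\right) = -22 + \left(-4 + 84\right) \left(-34\right) = -22 + 80 \left(-34\right) = -22 - 2720 = -2742$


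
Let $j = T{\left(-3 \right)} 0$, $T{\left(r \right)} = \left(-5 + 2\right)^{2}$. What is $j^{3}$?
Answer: $0$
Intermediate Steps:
$T{\left(r \right)} = 9$ ($T{\left(r \right)} = \left(-3\right)^{2} = 9$)
$j = 0$ ($j = 9 \cdot 0 = 0$)
$j^{3} = 0^{3} = 0$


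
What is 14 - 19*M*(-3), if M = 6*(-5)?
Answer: -1696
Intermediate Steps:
M = -30
14 - 19*M*(-3) = 14 - (-570)*(-3) = 14 - 19*90 = 14 - 1710 = -1696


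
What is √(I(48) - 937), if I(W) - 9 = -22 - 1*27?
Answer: I*√977 ≈ 31.257*I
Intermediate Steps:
I(W) = -40 (I(W) = 9 + (-22 - 1*27) = 9 + (-22 - 27) = 9 - 49 = -40)
√(I(48) - 937) = √(-40 - 937) = √(-977) = I*√977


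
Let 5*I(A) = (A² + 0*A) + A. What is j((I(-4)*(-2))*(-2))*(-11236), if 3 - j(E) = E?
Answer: 370788/5 ≈ 74158.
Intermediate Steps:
I(A) = A/5 + A²/5 (I(A) = ((A² + 0*A) + A)/5 = ((A² + 0) + A)/5 = (A² + A)/5 = (A + A²)/5 = A/5 + A²/5)
j(E) = 3 - E
j((I(-4)*(-2))*(-2))*(-11236) = (3 - ((⅕)*(-4)*(1 - 4))*(-2)*(-2))*(-11236) = (3 - ((⅕)*(-4)*(-3))*(-2)*(-2))*(-11236) = (3 - (12/5)*(-2)*(-2))*(-11236) = (3 - (-24)*(-2)/5)*(-11236) = (3 - 1*48/5)*(-11236) = (3 - 48/5)*(-11236) = -33/5*(-11236) = 370788/5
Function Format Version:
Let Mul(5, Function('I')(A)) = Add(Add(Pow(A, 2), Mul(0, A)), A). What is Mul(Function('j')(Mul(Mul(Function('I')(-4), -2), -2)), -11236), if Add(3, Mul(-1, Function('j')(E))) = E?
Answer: Rational(370788, 5) ≈ 74158.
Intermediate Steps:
Function('I')(A) = Add(Mul(Rational(1, 5), A), Mul(Rational(1, 5), Pow(A, 2))) (Function('I')(A) = Mul(Rational(1, 5), Add(Add(Pow(A, 2), Mul(0, A)), A)) = Mul(Rational(1, 5), Add(Add(Pow(A, 2), 0), A)) = Mul(Rational(1, 5), Add(Pow(A, 2), A)) = Mul(Rational(1, 5), Add(A, Pow(A, 2))) = Add(Mul(Rational(1, 5), A), Mul(Rational(1, 5), Pow(A, 2))))
Function('j')(E) = Add(3, Mul(-1, E))
Mul(Function('j')(Mul(Mul(Function('I')(-4), -2), -2)), -11236) = Mul(Add(3, Mul(-1, Mul(Mul(Mul(Rational(1, 5), -4, Add(1, -4)), -2), -2))), -11236) = Mul(Add(3, Mul(-1, Mul(Mul(Mul(Rational(1, 5), -4, -3), -2), -2))), -11236) = Mul(Add(3, Mul(-1, Mul(Mul(Rational(12, 5), -2), -2))), -11236) = Mul(Add(3, Mul(-1, Mul(Rational(-24, 5), -2))), -11236) = Mul(Add(3, Mul(-1, Rational(48, 5))), -11236) = Mul(Add(3, Rational(-48, 5)), -11236) = Mul(Rational(-33, 5), -11236) = Rational(370788, 5)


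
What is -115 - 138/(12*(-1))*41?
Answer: 713/2 ≈ 356.50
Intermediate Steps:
-115 - 138/(12*(-1))*41 = -115 - 138/(-12)*41 = -115 - 138*(-1/12)*41 = -115 + (23/2)*41 = -115 + 943/2 = 713/2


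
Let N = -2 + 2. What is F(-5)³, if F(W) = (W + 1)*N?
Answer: 0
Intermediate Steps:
N = 0
F(W) = 0 (F(W) = (W + 1)*0 = (1 + W)*0 = 0)
F(-5)³ = 0³ = 0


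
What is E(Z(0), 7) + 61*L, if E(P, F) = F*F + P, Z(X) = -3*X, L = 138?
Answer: 8467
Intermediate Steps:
E(P, F) = P + F² (E(P, F) = F² + P = P + F²)
E(Z(0), 7) + 61*L = (-3*0 + 7²) + 61*138 = (0 + 49) + 8418 = 49 + 8418 = 8467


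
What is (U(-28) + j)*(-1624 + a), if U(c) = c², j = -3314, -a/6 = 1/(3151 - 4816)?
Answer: 456066908/111 ≈ 4.1087e+6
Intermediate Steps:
a = 2/555 (a = -6/(3151 - 4816) = -6/(-1665) = -6*(-1/1665) = 2/555 ≈ 0.0036036)
(U(-28) + j)*(-1624 + a) = ((-28)² - 3314)*(-1624 + 2/555) = (784 - 3314)*(-901318/555) = -2530*(-901318/555) = 456066908/111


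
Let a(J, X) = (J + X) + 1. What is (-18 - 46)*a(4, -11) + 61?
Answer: 445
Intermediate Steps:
a(J, X) = 1 + J + X
(-18 - 46)*a(4, -11) + 61 = (-18 - 46)*(1 + 4 - 11) + 61 = -64*(-6) + 61 = 384 + 61 = 445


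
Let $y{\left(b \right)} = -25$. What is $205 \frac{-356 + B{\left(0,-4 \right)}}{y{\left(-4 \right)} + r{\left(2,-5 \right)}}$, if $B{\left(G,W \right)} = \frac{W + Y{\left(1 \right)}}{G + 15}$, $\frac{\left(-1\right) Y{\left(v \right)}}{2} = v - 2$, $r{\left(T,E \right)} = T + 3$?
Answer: $\frac{109511}{30} \approx 3650.4$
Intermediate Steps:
$r{\left(T,E \right)} = 3 + T$
$Y{\left(v \right)} = 4 - 2 v$ ($Y{\left(v \right)} = - 2 \left(v - 2\right) = - 2 \left(-2 + v\right) = 4 - 2 v$)
$B{\left(G,W \right)} = \frac{2 + W}{15 + G}$ ($B{\left(G,W \right)} = \frac{W + \left(4 - 2\right)}{G + 15} = \frac{W + \left(4 - 2\right)}{15 + G} = \frac{W + 2}{15 + G} = \frac{2 + W}{15 + G}$)
$205 \frac{-356 + B{\left(0,-4 \right)}}{y{\left(-4 \right)} + r{\left(2,-5 \right)}} = 205 \frac{-356 + \frac{2 - 4}{15 + 0}}{-25 + \left(3 + 2\right)} = 205 \frac{-356 + \frac{1}{15} \left(-2\right)}{-25 + 5} = 205 \frac{-356 + \frac{1}{15} \left(-2\right)}{-20} = 205 \left(-356 - \frac{2}{15}\right) \left(- \frac{1}{20}\right) = 205 \left(\left(- \frac{5342}{15}\right) \left(- \frac{1}{20}\right)\right) = 205 \cdot \frac{2671}{150} = \frac{109511}{30}$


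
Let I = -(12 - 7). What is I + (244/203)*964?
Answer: 234201/203 ≈ 1153.7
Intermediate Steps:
I = -5 (I = -1*5 = -5)
I + (244/203)*964 = -5 + (244/203)*964 = -5 + 235216/203 = 234201/203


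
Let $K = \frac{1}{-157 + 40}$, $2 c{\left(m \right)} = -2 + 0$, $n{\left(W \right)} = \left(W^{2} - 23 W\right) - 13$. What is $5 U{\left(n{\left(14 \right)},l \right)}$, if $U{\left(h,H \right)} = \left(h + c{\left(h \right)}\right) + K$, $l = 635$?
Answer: $- \frac{81905}{117} \approx -700.04$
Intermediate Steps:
$n{\left(W \right)} = -13 + W^{2} - 23 W$
$c{\left(m \right)} = -1$ ($c{\left(m \right)} = \frac{-2 + 0}{2} = \frac{1}{2} \left(-2\right) = -1$)
$K = - \frac{1}{117}$ ($K = \frac{1}{-117} = - \frac{1}{117} \approx -0.008547$)
$U{\left(h,H \right)} = - \frac{118}{117} + h$ ($U{\left(h,H \right)} = \left(h - 1\right) - \frac{1}{117} = \left(-1 + h\right) - \frac{1}{117} = - \frac{118}{117} + h$)
$5 U{\left(n{\left(14 \right)},l \right)} = 5 \left(- \frac{118}{117} - \left(335 - 196\right)\right) = 5 \left(- \frac{118}{117} - 139\right) = 5 \left(- \frac{16381}{117}\right) = - \frac{81905}{117}$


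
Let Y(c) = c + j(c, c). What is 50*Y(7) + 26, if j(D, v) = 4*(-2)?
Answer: -24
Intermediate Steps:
j(D, v) = -8
Y(c) = -8 + c (Y(c) = c - 8 = -8 + c)
50*Y(7) + 26 = 50*(-8 + 7) + 26 = 50*(-1) + 26 = -50 + 26 = -24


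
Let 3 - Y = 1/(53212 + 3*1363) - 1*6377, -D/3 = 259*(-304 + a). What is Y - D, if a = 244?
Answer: -2305792241/57301 ≈ -40240.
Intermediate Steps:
D = 46620 (D = -777*(-304 + 244) = -777*(-60) = -3*(-15540) = 46620)
Y = 365580379/57301 (Y = 3 - (1/(53212 + 3*1363) - 1*6377) = 3 - (1/(53212 + 4089) - 6377) = 3 - (1/57301 - 6377) = 3 - 1*(-365408476/57301) = 3 + 365408476/57301 = 365580379/57301 ≈ 6380.0)
Y - D = 365580379/57301 - 1*46620 = 365580379/57301 - 46620 = -2305792241/57301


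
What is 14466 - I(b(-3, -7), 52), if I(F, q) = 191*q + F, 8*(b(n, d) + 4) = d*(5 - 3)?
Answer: 18159/4 ≈ 4539.8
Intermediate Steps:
b(n, d) = -4 + d/4 (b(n, d) = -4 + (d*(5 - 3))/8 = -4 + (d*2)/8 = -4 + (2*d)/8 = -4 + d/4)
I(F, q) = F + 191*q
14466 - I(b(-3, -7), 52) = 14466 - ((-4 + (¼)*(-7)) + 191*52) = 14466 - ((-4 - 7/4) + 9932) = 14466 - (-23/4 + 9932) = 14466 - 1*39705/4 = 14466 - 39705/4 = 18159/4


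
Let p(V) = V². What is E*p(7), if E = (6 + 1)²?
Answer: 2401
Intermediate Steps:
E = 49 (E = 7² = 49)
E*p(7) = 49*7² = 49*49 = 2401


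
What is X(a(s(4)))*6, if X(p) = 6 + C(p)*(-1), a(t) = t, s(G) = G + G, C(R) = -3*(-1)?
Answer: 18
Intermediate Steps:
C(R) = 3
s(G) = 2*G
X(p) = 3 (X(p) = 6 + 3*(-1) = 6 - 3 = 3)
X(a(s(4)))*6 = 3*6 = 18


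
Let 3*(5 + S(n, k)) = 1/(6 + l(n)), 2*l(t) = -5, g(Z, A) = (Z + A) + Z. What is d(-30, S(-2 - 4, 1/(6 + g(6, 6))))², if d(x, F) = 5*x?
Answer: 22500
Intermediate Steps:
g(Z, A) = A + 2*Z (g(Z, A) = (A + Z) + Z = A + 2*Z)
l(t) = -5/2 (l(t) = (½)*(-5) = -5/2)
S(n, k) = -103/21 (S(n, k) = -5 + 1/(3*(6 - 5/2)) = -5 + 1/(3*(7/2)) = -5 + (⅓)*(2/7) = -5 + 2/21 = -103/21)
d(-30, S(-2 - 4, 1/(6 + g(6, 6))))² = (5*(-30))² = (-150)² = 22500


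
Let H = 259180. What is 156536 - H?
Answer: -102644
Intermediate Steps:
156536 - H = 156536 - 1*259180 = 156536 - 259180 = -102644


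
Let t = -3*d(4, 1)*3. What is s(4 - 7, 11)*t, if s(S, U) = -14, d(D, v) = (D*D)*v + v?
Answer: 2142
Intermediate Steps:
d(D, v) = v + v*D² (d(D, v) = D²*v + v = v*D² + v = v + v*D²)
t = -153 (t = -3*(1 + 4²)*3 = -3*(1 + 16)*3 = -3*17*3 = -51*3 = -153)
s(4 - 7, 11)*t = -14*(-153) = 2142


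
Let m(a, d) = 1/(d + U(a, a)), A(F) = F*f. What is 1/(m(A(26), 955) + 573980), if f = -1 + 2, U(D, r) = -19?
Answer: 936/537245281 ≈ 1.7422e-6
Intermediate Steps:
f = 1
A(F) = F (A(F) = F*1 = F)
m(a, d) = 1/(-19 + d) (m(a, d) = 1/(d - 19) = 1/(-19 + d))
1/(m(A(26), 955) + 573980) = 1/(1/(-19 + 955) + 573980) = 1/(1/936 + 573980) = 1/(537245281/936) = 936/537245281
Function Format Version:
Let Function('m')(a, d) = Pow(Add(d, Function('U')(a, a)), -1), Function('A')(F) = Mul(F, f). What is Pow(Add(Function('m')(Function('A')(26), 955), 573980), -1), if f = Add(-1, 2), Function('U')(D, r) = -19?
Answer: Rational(936, 537245281) ≈ 1.7422e-6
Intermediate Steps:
f = 1
Function('A')(F) = F (Function('A')(F) = Mul(F, 1) = F)
Function('m')(a, d) = Pow(Add(-19, d), -1) (Function('m')(a, d) = Pow(Add(d, -19), -1) = Pow(Add(-19, d), -1))
Pow(Add(Function('m')(Function('A')(26), 955), 573980), -1) = Pow(Add(Pow(Add(-19, 955), -1), 573980), -1) = Pow(Add(Pow(936, -1), 573980), -1) = Pow(Add(Rational(1, 936), 573980), -1) = Pow(Rational(537245281, 936), -1) = Rational(936, 537245281)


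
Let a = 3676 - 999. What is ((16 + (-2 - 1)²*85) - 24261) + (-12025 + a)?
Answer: -32828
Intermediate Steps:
a = 2677
((16 + (-2 - 1)²*85) - 24261) + (-12025 + a) = ((16 + (-2 - 1)²*85) - 24261) + (-12025 + 2677) = ((16 + (-3)²*85) - 24261) - 9348 = ((16 + 9*85) - 24261) - 9348 = ((16 + 765) - 24261) - 9348 = (781 - 24261) - 9348 = -23480 - 9348 = -32828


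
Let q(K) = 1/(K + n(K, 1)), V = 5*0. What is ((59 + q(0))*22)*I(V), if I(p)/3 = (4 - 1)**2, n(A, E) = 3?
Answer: 35244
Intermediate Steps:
V = 0
q(K) = 1/(3 + K) (q(K) = 1/(K + 3) = 1/(3 + K))
I(p) = 27 (I(p) = 3*(4 - 1)**2 = 3*3**2 = 3*9 = 27)
((59 + q(0))*22)*I(V) = ((59 + 1/(3 + 0))*22)*27 = ((59 + 1/3)*22)*27 = ((178/3)*22)*27 = (3916/3)*27 = 35244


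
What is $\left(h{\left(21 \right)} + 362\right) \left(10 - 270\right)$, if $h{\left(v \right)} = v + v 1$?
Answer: $-105040$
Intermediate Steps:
$h{\left(v \right)} = 2 v$ ($h{\left(v \right)} = v + v = 2 v$)
$\left(h{\left(21 \right)} + 362\right) \left(10 - 270\right) = \left(2 \cdot 21 + 362\right) \left(10 - 270\right) = \left(42 + 362\right) \left(-260\right) = 404 \left(-260\right) = -105040$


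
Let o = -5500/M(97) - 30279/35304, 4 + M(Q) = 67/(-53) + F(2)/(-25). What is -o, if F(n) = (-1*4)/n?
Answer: -85689971183/80834392 ≈ -1060.1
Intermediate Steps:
F(n) = -4/n
M(Q) = -6869/1325 (M(Q) = -4 + (67/(-53) - 4/2/(-25)) = -4 + (67*(-1/53) - 4*1/2*(-1/25)) = -4 + (-67/53 - 2*(-1/25)) = -4 + (-67/53 + 2/25) = -4 - 1569/1325 = -6869/1325)
o = 85689971183/80834392 (o = -5500/(-6869/1325) - 30279/35304 = -5500*(-1325/6869) - 30279*1/35304 = 7287500/6869 - 10093/11768 = 85689971183/80834392 ≈ 1060.1)
-o = -1*85689971183/80834392 = -85689971183/80834392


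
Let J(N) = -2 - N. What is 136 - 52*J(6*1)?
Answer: 552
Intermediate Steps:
136 - 52*J(6*1) = 136 - 52*(-2 - 6) = 136 - 52*(-8) = 136 + 416 = 552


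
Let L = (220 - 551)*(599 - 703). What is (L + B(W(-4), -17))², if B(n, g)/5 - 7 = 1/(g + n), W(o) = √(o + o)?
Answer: 4*(20186013282*√2 + 83414978839*I)/(68*√2 + 281*I) ≈ 1.1874e+9 - 3281.6*I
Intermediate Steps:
W(o) = √2*√o (W(o) = √(2*o) = √2*√o)
B(n, g) = 35 + 5/(g + n)
L = 34424 (L = -331*(-104) = 34424)
(L + B(W(-4), -17))² = (34424 + 5*(1 + 7*(-17) + 7*(√2*√(-4)))/(-17 + √2*√(-4)))² = (34424 + 5*(1 - 119 + 7*(√2*(2*I)))/(-17 + √2*(2*I)))² = (34424 + 5*(1 - 119 + 7*(2*I*√2))/(-17 + 2*I*√2))² = (34424 + 5*(1 - 119 + 14*I*√2)/(-17 + 2*I*√2))² = (34424 + 5*(-118 + 14*I*√2)/(-17 + 2*I*√2))²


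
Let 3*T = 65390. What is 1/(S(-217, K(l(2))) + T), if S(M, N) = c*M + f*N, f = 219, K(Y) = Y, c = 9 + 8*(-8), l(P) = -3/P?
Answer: 6/200419 ≈ 2.9937e-5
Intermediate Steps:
c = -55 (c = 9 - 64 = -55)
T = 65390/3 (T = (⅓)*65390 = 65390/3 ≈ 21797.)
S(M, N) = -55*M + 219*N
1/(S(-217, K(l(2))) + T) = 1/((-55*(-217) + 219*(-3/2)) + 65390/3) = 1/((11935 + 219*(-3*½)) + 65390/3) = 1/((11935 + 219*(-3/2)) + 65390/3) = 1/((11935 - 657/2) + 65390/3) = 1/(23213/2 + 65390/3) = 1/(200419/6) = 6/200419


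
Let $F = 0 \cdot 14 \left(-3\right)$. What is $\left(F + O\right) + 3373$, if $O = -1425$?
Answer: $1948$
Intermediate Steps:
$F = 0$ ($F = 0 \left(-3\right) = 0$)
$\left(F + O\right) + 3373 = \left(0 - 1425\right) + 3373 = -1425 + 3373 = 1948$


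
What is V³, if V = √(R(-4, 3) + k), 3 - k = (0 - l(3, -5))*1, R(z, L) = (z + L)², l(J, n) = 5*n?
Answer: -21*I*√21 ≈ -96.234*I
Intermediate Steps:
R(z, L) = (L + z)²
k = -22 (k = 3 - (0 - 5*(-5)) = 3 - (0 - 1*(-25)) = 3 - (0 + 25) = 3 - 25 = -22)
V = I*√21 (V = √((3 - 4)² - 22) = √((-1)² - 22) = √(1 - 22) = √(-21) = I*√21 ≈ 4.5826*I)
V³ = (I*√21)³ = -21*I*√21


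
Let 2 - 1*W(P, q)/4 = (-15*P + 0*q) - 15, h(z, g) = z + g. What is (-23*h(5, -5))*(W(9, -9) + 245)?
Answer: 0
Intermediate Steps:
h(z, g) = g + z
W(P, q) = 68 + 60*P (W(P, q) = 8 - 4*((-15*P + 0*q) - 15) = 8 - 4*((-15*P + 0) - 15) = 8 - 4*(-15*P - 15) = 8 - 4*(-15 - 15*P) = 8 + (60 + 60*P) = 68 + 60*P)
(-23*h(5, -5))*(W(9, -9) + 245) = (-23*(-5 + 5))*((68 + 60*9) + 245) = (-23*0)*((68 + 540) + 245) = 0*(608 + 245) = 0*853 = 0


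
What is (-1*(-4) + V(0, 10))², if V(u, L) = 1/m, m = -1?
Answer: 9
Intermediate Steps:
V(u, L) = -1 (V(u, L) = 1/(-1) = -1)
(-1*(-4) + V(0, 10))² = (-1*(-4) - 1)² = (4 - 1)² = 3² = 9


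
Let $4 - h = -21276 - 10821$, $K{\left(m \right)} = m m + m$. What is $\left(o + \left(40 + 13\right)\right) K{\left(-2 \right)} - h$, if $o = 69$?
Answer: $-31857$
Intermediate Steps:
$K{\left(m \right)} = m + m^{2}$ ($K{\left(m \right)} = m^{2} + m = m + m^{2}$)
$h = 32101$ ($h = 4 - \left(-21276 - 10821\right) = 4 - -32097 = 4 + 32097 = 32101$)
$\left(o + \left(40 + 13\right)\right) K{\left(-2 \right)} - h = \left(69 + \left(40 + 13\right)\right) \left(- 2 \left(1 - 2\right)\right) - 32101 = \left(69 + 53\right) \left(\left(-2\right) \left(-1\right)\right) - 32101 = 122 \cdot 2 - 32101 = 244 - 32101 = -31857$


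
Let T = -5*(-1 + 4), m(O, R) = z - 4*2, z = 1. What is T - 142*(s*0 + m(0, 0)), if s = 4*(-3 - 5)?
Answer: 979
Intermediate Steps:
m(O, R) = -7 (m(O, R) = 1 - 4*2 = 1 - 8 = -7)
s = -32 (s = 4*(-8) = -32)
T = -15 (T = -5*3 = -15)
T - 142*(s*0 + m(0, 0)) = -15 - 142*(-32*0 - 7) = -15 - 142*(0 - 7) = -15 - 142*(-7) = -15 + 994 = 979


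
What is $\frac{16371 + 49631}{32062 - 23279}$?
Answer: $\frac{66002}{8783} \approx 7.5147$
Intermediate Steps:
$\frac{16371 + 49631}{32062 - 23279} = \frac{66002}{8783}$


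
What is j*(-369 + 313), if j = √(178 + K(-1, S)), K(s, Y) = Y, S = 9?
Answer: -56*√187 ≈ -765.79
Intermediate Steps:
j = √187 (j = √(178 + 9) = √187 ≈ 13.675)
j*(-369 + 313) = √187*(-369 + 313) = √187*(-56) = -56*√187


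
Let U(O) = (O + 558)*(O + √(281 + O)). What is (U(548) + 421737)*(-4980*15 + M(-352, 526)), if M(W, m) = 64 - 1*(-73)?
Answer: -76637715475 - 82466678*√829 ≈ -7.9012e+10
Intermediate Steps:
M(W, m) = 137 (M(W, m) = 64 + 73 = 137)
U(O) = (558 + O)*(O + √(281 + O))
(U(548) + 421737)*(-4980*15 + M(-352, 526)) = ((548² + 558*548 + 558*√(281 + 548) + 548*√(281 + 548)) + 421737)*(-4980*15 + 137) = ((300304 + 305784 + 558*√829 + 548*√829) + 421737)*(-74700 + 137) = ((606088 + 1106*√829) + 421737)*(-74563) = (1027825 + 1106*√829)*(-74563) = -76637715475 - 82466678*√829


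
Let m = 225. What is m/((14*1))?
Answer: 225/14 ≈ 16.071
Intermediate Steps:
m/((14*1)) = 225/((14*1)) = 225/14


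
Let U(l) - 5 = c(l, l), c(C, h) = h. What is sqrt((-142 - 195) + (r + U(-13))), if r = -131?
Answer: 2*I*sqrt(119) ≈ 21.817*I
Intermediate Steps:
U(l) = 5 + l
sqrt((-142 - 195) + (r + U(-13))) = sqrt((-142 - 195) + (-131 + (5 - 13))) = sqrt(-337 + (-131 - 8)) = sqrt(-337 - 139) = sqrt(-476) = 2*I*sqrt(119)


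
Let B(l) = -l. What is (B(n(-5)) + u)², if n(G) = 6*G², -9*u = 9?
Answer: 22801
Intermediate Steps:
u = -1 (u = -⅑*9 = -1)
(B(n(-5)) + u)² = (-6*(-5)² - 1)² = (-6*25 - 1)² = (-1*150 - 1)² = (-150 - 1)² = (-151)² = 22801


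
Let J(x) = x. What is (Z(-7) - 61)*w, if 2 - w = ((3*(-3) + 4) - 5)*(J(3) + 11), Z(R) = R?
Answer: -9656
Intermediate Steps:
w = 142 (w = 2 - ((3*(-3) + 4) - 5)*(3 + 11) = 2 - ((-9 + 4) - 5)*14 = 2 - (-5 - 5)*14 = 2 - (-10)*14 = 2 - 1*(-140) = 2 + 140 = 142)
(Z(-7) - 61)*w = (-7 - 61)*142 = -68*142 = -9656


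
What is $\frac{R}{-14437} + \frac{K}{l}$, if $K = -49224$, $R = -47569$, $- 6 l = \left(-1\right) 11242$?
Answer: $- \frac{266365045}{11592911} \approx -22.977$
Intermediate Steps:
$l = \frac{5621}{3}$ ($l = - \frac{\left(-1\right) 11242}{6} = \left(- \frac{1}{6}\right) \left(-11242\right) = \frac{5621}{3} \approx 1873.7$)
$\frac{R}{-14437} + \frac{K}{l} = - \frac{47569}{-14437} - \frac{49224}{\frac{5621}{3}} = \left(-47569\right) \left(- \frac{1}{14437}\right) - \frac{21096}{803} = \frac{47569}{14437} - \frac{21096}{803} = - \frac{266365045}{11592911}$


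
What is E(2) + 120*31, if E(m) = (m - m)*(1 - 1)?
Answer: 3720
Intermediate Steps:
E(m) = 0 (E(m) = 0*0 = 0)
E(2) + 120*31 = 0 + 120*31 = 0 + 3720 = 3720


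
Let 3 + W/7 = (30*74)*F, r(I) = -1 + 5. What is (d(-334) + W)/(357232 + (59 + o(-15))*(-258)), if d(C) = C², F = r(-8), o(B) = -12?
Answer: 173695/345106 ≈ 0.50331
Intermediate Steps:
r(I) = 4
F = 4
W = 62139 (W = -21 + 7*((30*74)*4) = -21 + 7*(2220*4) = -21 + 7*8880 = -21 + 62160 = 62139)
(d(-334) + W)/(357232 + (59 + o(-15))*(-258)) = ((-334)² + 62139)/(357232 + (59 - 12)*(-258)) = (111556 + 62139)/(357232 + 47*(-258)) = 173695/(357232 - 12126) = 173695/345106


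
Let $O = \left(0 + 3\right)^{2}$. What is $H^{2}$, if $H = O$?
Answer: $81$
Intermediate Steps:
$O = 9$ ($O = 3^{2} = 9$)
$H = 9$
$H^{2} = 9^{2} = 81$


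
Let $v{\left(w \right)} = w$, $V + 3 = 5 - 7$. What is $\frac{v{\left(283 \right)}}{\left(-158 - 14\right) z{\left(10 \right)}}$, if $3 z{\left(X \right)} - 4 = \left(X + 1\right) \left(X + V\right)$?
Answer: $- \frac{849}{10148} \approx -0.083662$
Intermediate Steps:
$V = -5$ ($V = -3 + \left(5 - 7\right) = -3 - 2 = -5$)
$z{\left(X \right)} = \frac{4}{3} + \frac{\left(1 + X\right) \left(-5 + X\right)}{3}$ ($z{\left(X \right)} = \frac{4}{3} + \frac{\left(X + 1\right) \left(X - 5\right)}{3} = \frac{4}{3} + \frac{\left(1 + X\right) \left(-5 + X\right)}{3}$)
$\frac{v{\left(283 \right)}}{\left(-158 - 14\right) z{\left(10 \right)}} = \frac{283}{\left(-158 - 14\right) \left(- \frac{1}{3} - \frac{40}{3} + \frac{10^{2}}{3}\right)} = \frac{283}{\left(-158 - 14\right) \left(- \frac{1}{3} - \frac{40}{3} + \frac{1}{3} \cdot 100\right)} = \frac{283}{\left(-172\right) \left(- \frac{1}{3} - \frac{40}{3} + \frac{100}{3}\right)} = \frac{283}{\left(-172\right) \frac{59}{3}} = \frac{283}{- \frac{10148}{3}} = 283 \left(- \frac{3}{10148}\right) = - \frac{849}{10148}$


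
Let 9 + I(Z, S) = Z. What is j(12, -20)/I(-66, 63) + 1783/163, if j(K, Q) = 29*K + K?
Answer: 5003/815 ≈ 6.1386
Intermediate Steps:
I(Z, S) = -9 + Z
j(K, Q) = 30*K
j(12, -20)/I(-66, 63) + 1783/163 = (30*12)/(-9 - 66) + 1783/163 = 360/(-75) + 1783*(1/163) = 360*(-1/75) + 1783/163 = -24/5 + 1783/163 = 5003/815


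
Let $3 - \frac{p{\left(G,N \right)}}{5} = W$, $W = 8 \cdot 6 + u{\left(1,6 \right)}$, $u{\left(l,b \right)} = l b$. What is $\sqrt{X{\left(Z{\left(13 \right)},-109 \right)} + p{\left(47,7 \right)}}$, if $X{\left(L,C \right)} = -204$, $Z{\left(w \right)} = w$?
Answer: $3 i \sqrt{51} \approx 21.424 i$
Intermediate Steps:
$u{\left(l,b \right)} = b l$
$W = 54$ ($W = 8 \cdot 6 + 6 \cdot 1 = 48 + 6 = 54$)
$p{\left(G,N \right)} = -255$ ($p{\left(G,N \right)} = 15 - 270 = -255$)
$\sqrt{X{\left(Z{\left(13 \right)},-109 \right)} + p{\left(47,7 \right)}} = \sqrt{-204 - 255} = \sqrt{-459} = 3 i \sqrt{51}$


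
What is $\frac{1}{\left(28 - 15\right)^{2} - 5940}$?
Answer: $- \frac{1}{5771} \approx -0.00017328$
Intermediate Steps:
$\frac{1}{\left(28 - 15\right)^{2} - 5940} = \frac{1}{13^{2} - 5940} = \frac{1}{169 - 5940} = \frac{1}{-5771} = - \frac{1}{5771}$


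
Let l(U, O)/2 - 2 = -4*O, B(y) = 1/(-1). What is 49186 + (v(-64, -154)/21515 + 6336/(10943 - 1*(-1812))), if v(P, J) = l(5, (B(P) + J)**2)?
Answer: 2699099023102/54884765 ≈ 49178.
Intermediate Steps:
B(y) = -1
l(U, O) = 4 - 8*O (l(U, O) = 4 + 2*(-4*O) = 4 - 8*O)
v(P, J) = 4 - 8*(-1 + J)**2
49186 + (v(-64, -154)/21515 + 6336/(10943 - 1*(-1812))) = 49186 + ((4 - 8*(-1 - 154)**2)/21515 + 6336/(10943 - 1*(-1812))) = 49186 + ((4 - 8*(-155)**2)*(1/21515) + 6336/(10943 + 1812)) = 49186 + ((4 - 8*24025)*(1/21515) + 6336/12755) = 49186 + ((4 - 192200)*(1/21515) + 6336*(1/12755)) = 49186 + (-192196*1/21515 + 6336/12755) = 49186 + (-192196/21515 + 6336/12755) = 49186 - 463028188/54884765 = 2699099023102/54884765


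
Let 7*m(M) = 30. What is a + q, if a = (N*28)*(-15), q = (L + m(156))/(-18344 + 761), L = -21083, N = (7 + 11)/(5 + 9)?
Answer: -66316189/123081 ≈ -538.80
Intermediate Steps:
N = 9/7 (N = 18/14 = 18*(1/14) = 9/7 ≈ 1.2857)
m(M) = 30/7 (m(M) = (⅐)*30 = 30/7)
q = 147551/123081 (q = (-21083 + 30/7)/(-18344 + 761) = -147551/7/(-17583) = -147551/7*(-1/17583) = 147551/123081 ≈ 1.1988)
a = -540 (a = ((9/7)*28)*(-15) = 36*(-15) = -540)
a + q = -540 + 147551/123081 = -66316189/123081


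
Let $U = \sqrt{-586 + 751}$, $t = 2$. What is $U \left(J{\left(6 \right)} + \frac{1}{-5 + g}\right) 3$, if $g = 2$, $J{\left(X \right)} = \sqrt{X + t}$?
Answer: $- \sqrt{165} + 6 \sqrt{330} \approx 96.15$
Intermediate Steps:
$J{\left(X \right)} = \sqrt{2 + X}$ ($J{\left(X \right)} = \sqrt{X + 2} = \sqrt{2 + X}$)
$U = \sqrt{165} \approx 12.845$
$U \left(J{\left(6 \right)} + \frac{1}{-5 + g}\right) 3 = \sqrt{165} \left(\sqrt{2 + 6} + \frac{1}{-5 + 2}\right) 3 = \sqrt{165} \left(\sqrt{8} + \frac{1}{-3}\right) 3 = \sqrt{165} \left(2 \sqrt{2} - \frac{1}{3}\right) 3 = \sqrt{165} \left(- \frac{1}{3} + 2 \sqrt{2}\right) 3 = \sqrt{165} \left(-1 + 6 \sqrt{2}\right)$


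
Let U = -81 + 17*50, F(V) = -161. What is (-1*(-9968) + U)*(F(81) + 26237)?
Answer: 279978012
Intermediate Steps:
U = 769 (U = -81 + 850 = 769)
(-1*(-9968) + U)*(F(81) + 26237) = (-1*(-9968) + 769)*(-161 + 26237) = (9968 + 769)*26076 = 10737*26076 = 279978012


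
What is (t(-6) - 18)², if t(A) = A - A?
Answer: 324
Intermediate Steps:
t(A) = 0
(t(-6) - 18)² = (0 - 18)² = (-18)² = 324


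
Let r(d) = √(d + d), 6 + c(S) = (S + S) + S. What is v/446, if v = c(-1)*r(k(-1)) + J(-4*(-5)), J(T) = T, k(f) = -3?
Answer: 10/223 - 9*I*√6/446 ≈ 0.044843 - 0.049429*I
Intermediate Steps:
c(S) = -6 + 3*S (c(S) = -6 + ((S + S) + S) = -6 + (2*S + S) = -6 + 3*S)
r(d) = √2*√d (r(d) = √(2*d) = √2*√d)
v = 20 - 9*I*√6 (v = (-6 + 3*(-1))*(√2*√(-3)) - 4*(-5) = (-6 - 3)*(√2*(I*√3)) + 20 = -9*I*√6 + 20 = 20 - 9*I*√6 ≈ 20.0 - 22.045*I)
v/446 = (20 - 9*I*√6)/446 = (20 - 9*I*√6)*(1/446) = 10/223 - 9*I*√6/446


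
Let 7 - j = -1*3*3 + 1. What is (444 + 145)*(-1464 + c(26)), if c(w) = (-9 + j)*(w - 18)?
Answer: -834024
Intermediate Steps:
j = 15 (j = 7 - (-1*3*3 + 1) = 7 - (-3*3 + 1) = 7 - (-9 + 1) = 7 - 1*(-8) = 7 + 8 = 15)
c(w) = -108 + 6*w (c(w) = (-9 + 15)*(w - 18) = 6*(-18 + w) = -108 + 6*w)
(444 + 145)*(-1464 + c(26)) = (444 + 145)*(-1464 + (-108 + 6*26)) = 589*(-1464 + (-108 + 156)) = 589*(-1464 + 48) = 589*(-1416) = -834024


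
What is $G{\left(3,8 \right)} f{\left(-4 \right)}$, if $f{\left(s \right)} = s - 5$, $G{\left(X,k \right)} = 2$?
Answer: $-18$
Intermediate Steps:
$f{\left(s \right)} = -5 + s$
$G{\left(3,8 \right)} f{\left(-4 \right)} = 2 \left(-5 - 4\right) = 2 \left(-9\right) = -18$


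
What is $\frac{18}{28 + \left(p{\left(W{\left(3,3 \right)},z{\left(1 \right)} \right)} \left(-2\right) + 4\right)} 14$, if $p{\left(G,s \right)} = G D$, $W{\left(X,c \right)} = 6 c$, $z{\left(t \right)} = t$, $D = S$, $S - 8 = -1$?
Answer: $- \frac{63}{55} \approx -1.1455$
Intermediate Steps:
$S = 7$ ($S = 8 - 1 = 7$)
$D = 7$
$p{\left(G,s \right)} = 7 G$ ($p{\left(G,s \right)} = G 7 = 7 G$)
$\frac{18}{28 + \left(p{\left(W{\left(3,3 \right)},z{\left(1 \right)} \right)} \left(-2\right) + 4\right)} 14 = \frac{18}{28 + \left(7 \cdot 6 \cdot 3 \left(-2\right) + 4\right)} 14 = \frac{18}{28 + \left(7 \cdot 18 \left(-2\right) + 4\right)} 14 = \frac{18}{28 + \left(126 \left(-2\right) + 4\right)} 14 = \frac{18}{28 + \left(-252 + 4\right)} 14 = \frac{18}{28 - 248} \cdot 14 = \frac{18}{-220} \cdot 14 = 18 \left(- \frac{1}{220}\right) 14 = \left(- \frac{9}{110}\right) 14 = - \frac{63}{55}$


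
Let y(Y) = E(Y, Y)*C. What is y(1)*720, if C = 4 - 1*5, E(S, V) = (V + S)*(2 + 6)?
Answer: -11520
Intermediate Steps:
E(S, V) = 8*S + 8*V (E(S, V) = (S + V)*8 = 8*S + 8*V)
C = -1 (C = 4 - 5 = -1)
y(Y) = -16*Y (y(Y) = (8*Y + 8*Y)*(-1) = (16*Y)*(-1) = -16*Y)
y(1)*720 = -16*1*720 = -16*720 = -11520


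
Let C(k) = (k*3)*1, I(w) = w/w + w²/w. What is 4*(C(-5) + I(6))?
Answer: -32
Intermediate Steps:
I(w) = 1 + w
C(k) = 3*k (C(k) = (3*k)*1 = 3*k)
4*(C(-5) + I(6)) = 4*(3*(-5) + (1 + 6)) = 4*(-15 + 7) = 4*(-8) = -32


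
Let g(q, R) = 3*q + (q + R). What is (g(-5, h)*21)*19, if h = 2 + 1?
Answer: -6783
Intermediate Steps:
h = 3
g(q, R) = R + 4*q (g(q, R) = 3*q + (R + q) = R + 4*q)
(g(-5, h)*21)*19 = ((3 + 4*(-5))*21)*19 = ((3 - 20)*21)*19 = -17*21*19 = -357*19 = -6783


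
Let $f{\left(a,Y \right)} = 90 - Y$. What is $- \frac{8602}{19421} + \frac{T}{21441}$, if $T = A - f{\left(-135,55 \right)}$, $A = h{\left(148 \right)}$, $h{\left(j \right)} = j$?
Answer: $- \frac{182240909}{416405661} \approx -0.43765$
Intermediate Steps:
$A = 148$
$T = 113$ ($T = 148 - \left(90 - 55\right) = 148 - 35 = 113$)
$- \frac{8602}{19421} + \frac{T}{21441} = - \frac{8602}{19421} + \frac{113}{21441} = - \frac{182240909}{416405661}$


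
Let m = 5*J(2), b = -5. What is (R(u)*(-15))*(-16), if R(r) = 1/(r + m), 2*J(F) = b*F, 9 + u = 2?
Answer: -15/2 ≈ -7.5000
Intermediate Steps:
u = -7 (u = -9 + 2 = -7)
J(F) = -5*F/2 (J(F) = (-5*F)/2 = -5*F/2)
m = -25 (m = 5*(-5/2*2) = 5*(-5) = -25)
R(r) = 1/(-25 + r) (R(r) = 1/(r - 25) = 1/(-25 + r))
(R(u)*(-15))*(-16) = (-15/(-25 - 7))*(-16) = (-15/(-32))*(-16) = -1/32*(-15)*(-16) = (15/32)*(-16) = -15/2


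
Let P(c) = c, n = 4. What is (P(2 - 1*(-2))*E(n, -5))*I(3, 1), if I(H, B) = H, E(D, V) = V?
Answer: -60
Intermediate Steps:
(P(2 - 1*(-2))*E(n, -5))*I(3, 1) = ((2 - 1*(-2))*(-5))*3 = ((2 + 2)*(-5))*3 = (4*(-5))*3 = -20*3 = -60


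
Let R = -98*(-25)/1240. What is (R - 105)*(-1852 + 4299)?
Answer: -31260425/124 ≈ -2.5210e+5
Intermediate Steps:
R = 245/124 (R = 2450*(1/1240) = 245/124 ≈ 1.9758)
(R - 105)*(-1852 + 4299) = (245/124 - 105)*(-1852 + 4299) = -12775/124*2447 = -31260425/124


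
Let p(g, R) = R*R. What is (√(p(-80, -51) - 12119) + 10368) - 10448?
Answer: -80 + I*√9518 ≈ -80.0 + 97.56*I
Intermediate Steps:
p(g, R) = R²
(√(p(-80, -51) - 12119) + 10368) - 10448 = (√((-51)² - 12119) + 10368) - 10448 = (√(2601 - 12119) + 10368) - 10448 = (√(-9518) + 10368) - 10448 = (I*√9518 + 10368) - 10448 = (10368 + I*√9518) - 10448 = -80 + I*√9518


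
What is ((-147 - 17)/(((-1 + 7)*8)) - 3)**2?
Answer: 5929/144 ≈ 41.174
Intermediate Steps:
((-147 - 17)/(((-1 + 7)*8)) - 3)**2 = (-164/(6*8) - 3)**2 = (-164/48 - 3)**2 = (-164*1/48 - 3)**2 = (-41/12 - 3)**2 = (-77/12)**2 = 5929/144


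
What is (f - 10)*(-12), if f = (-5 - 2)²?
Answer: -468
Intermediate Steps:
f = 49 (f = (-7)² = 49)
(f - 10)*(-12) = (49 - 10)*(-12) = 39*(-12) = -468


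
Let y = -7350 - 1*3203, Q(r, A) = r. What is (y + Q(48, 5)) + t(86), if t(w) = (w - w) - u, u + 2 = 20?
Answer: -10523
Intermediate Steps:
u = 18 (u = -2 + 20 = 18)
y = -10553 (y = -7350 - 3203 = -10553)
t(w) = -18 (t(w) = (w - w) - 1*18 = 0 - 18 = -18)
(y + Q(48, 5)) + t(86) = (-10553 + 48) - 18 = -10505 - 18 = -10523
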